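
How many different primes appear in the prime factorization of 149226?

6

149226 = 2 · 74613
74613 = 3 · 24871
24871 = 7 · 3553
3553 = 11 · 323
323 = 17 · 19
149226 = 2 · 3 · 7 · 11 · 17 · 19, which has 6 distinct prime factors.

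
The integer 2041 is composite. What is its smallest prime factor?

2041 is odd.
Digit sum 7, not divisible by 3.
Ends in 1: not divisible by 5.
7: 2041 = 7·291 + 4
11: 2041 = 11·185 + 6
13: 2041 = 13·157

13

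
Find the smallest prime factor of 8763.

8763 is odd.
Digit sum 24, divisible by 3.

3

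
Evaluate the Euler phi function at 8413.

8188

Factor: 8413 = 47 · 179.
φ(8413) = (47−1) · (179−1) = 46 · 178 = 8188.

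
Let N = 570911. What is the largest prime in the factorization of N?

570911 = 11 · 51901
51901 = 17 · 3053
3053 = 43 · 71
71 is prime.
So 570911 = 11 · 17 · 43 · 71; the largest prime factor is 71.

71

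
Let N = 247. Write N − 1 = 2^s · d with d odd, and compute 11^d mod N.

247 − 1 = 246 = 2^1 · 123, so d = 123.
11^1 ≡ 11 (mod 247)
11^2 ≡ 11^2 = 121 ≡ 121 (mod 247)
11^4 ≡ 121^2 = 14641 ≡ 68 (mod 247)
11^8 ≡ 68^2 = 4624 ≡ 178 (mod 247)
11^16 ≡ 178^2 = 31684 ≡ 68 (mod 247)
11^32 ≡ 68^2 = 4624 ≡ 178 (mod 247)
11^64 ≡ 178^2 = 31684 ≡ 68 (mod 247)
123 = 64 + 32 + 16 + 8 + 2 + 1 in binary powers of 2.
So 11^123 ≡ 68 · 178 · 68 · 178 · 121 · 11 ≡ 96 (mod 247).
Squaring chain: 96; never reaches −1, so base 11 is a Miller–Rabin witness that 247 is composite.

96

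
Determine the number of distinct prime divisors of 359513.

359513 = 7^2 · 7337
7337 = 11 · 667
667 = 23 · 29
359513 = 7^2 · 11 · 23 · 29, which has 4 distinct prime factors.

4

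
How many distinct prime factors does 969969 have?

969969 = 3 · 323323
323323 = 7 · 46189
46189 = 11 · 4199
4199 = 13 · 323
323 = 17 · 19
969969 = 3 · 7 · 11 · 13 · 17 · 19, which has 6 distinct prime factors.

6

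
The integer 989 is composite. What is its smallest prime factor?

989 is odd.
Digit sum 26, not divisible by 3.
Ends in 9: not divisible by 5.
7: 989 = 7·141 + 2
11: 989 = 11·89 + 10
13: 989 = 13·76 + 1
17: 989 = 17·58 + 3
19: 989 = 19·52 + 1
23: 989 = 23·43

23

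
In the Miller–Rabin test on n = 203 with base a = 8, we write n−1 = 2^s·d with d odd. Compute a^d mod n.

155

203 − 1 = 202 = 2^1 · 101, so d = 101.
8^1 ≡ 8 (mod 203)
8^2 ≡ 8^2 = 64 ≡ 64 (mod 203)
8^4 ≡ 64^2 = 4096 ≡ 36 (mod 203)
8^8 ≡ 36^2 = 1296 ≡ 78 (mod 203)
8^16 ≡ 78^2 = 6084 ≡ 197 (mod 203)
8^32 ≡ 197^2 = 38809 ≡ 36 (mod 203)
8^64 ≡ 36^2 = 1296 ≡ 78 (mod 203)
101 = 64 + 32 + 4 + 1 in binary powers of 2.
So 8^101 ≡ 78 · 36 · 36 · 8 ≡ 155 (mod 203).
Squaring chain: 155; never reaches −1, so base 8 is a Miller–Rabin witness that 203 is composite.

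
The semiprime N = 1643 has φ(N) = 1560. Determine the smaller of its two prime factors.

φ(n) = (p−1)(q−1) = n − (p+q) + 1, so p + q = 1643 − 1560 + 1 = 84.
p and q are the roots of t² − 84t + 1643 = 0.
Discriminant: 84² − 4·1643 = 7056 − 6572 = 484; √484 = 22.
q = (84 − 22)/2 = 31, p = (84 + 22)/2 = 53.
Check: 31 · 53 = 1643.

31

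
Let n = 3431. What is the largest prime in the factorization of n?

3431 = 47 · 73
73 is prime.
So 3431 = 47 · 73; the largest prime factor is 73.

73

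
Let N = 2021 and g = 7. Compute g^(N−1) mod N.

294

7^1 ≡ 7 (mod 2021)
7^2 ≡ 7^2 = 49 ≡ 49 (mod 2021)
7^4 ≡ 49^2 = 2401 ≡ 380 (mod 2021)
7^8 ≡ 380^2 = 144400 ≡ 909 (mod 2021)
7^16 ≡ 909^2 = 826281 ≡ 1713 (mod 2021)
7^32 ≡ 1713^2 = 2934369 ≡ 1898 (mod 2021)
7^64 ≡ 1898^2 = 3602404 ≡ 982 (mod 2021)
7^128 ≡ 982^2 = 964324 ≡ 307 (mod 2021)
7^256 ≡ 307^2 = 94249 ≡ 1283 (mod 2021)
7^512 ≡ 1283^2 = 1646089 ≡ 995 (mod 2021)
7^1024 ≡ 995^2 = 990025 ≡ 1756 (mod 2021)
2020 = 1024 + 512 + 256 + 128 + 64 + 32 + 4 in binary powers of 2.
So 7^2020 ≡ 1756 · 995 · 1283 · 307 · 982 · 1898 · 380 ≡ 294 (mod 2021).
Since 294 ≠ 1, base 7 is a Fermat witness: 2021 is composite.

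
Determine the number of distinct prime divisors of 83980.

5

83980 = 2^2 · 20995
20995 = 5 · 4199
4199 = 13 · 323
323 = 17 · 19
83980 = 2^2 · 5 · 13 · 17 · 19, which has 5 distinct prime factors.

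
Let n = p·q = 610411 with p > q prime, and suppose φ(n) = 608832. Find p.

φ(n) = (p−1)(q−1) = n − (p+q) + 1, so p + q = 610411 − 608832 + 1 = 1580.
p and q are the roots of t² − 1580t + 610411 = 0.
Discriminant: 1580² − 4·610411 = 2496400 − 2441644 = 54756; √54756 = 234.
q = (1580 − 234)/2 = 673, p = (1580 + 234)/2 = 907.
Check: 673 · 907 = 610411.

907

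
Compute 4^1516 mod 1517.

1144

4^1 ≡ 4 (mod 1517)
4^2 ≡ 4^2 = 16 ≡ 16 (mod 1517)
4^4 ≡ 16^2 = 256 ≡ 256 (mod 1517)
4^8 ≡ 256^2 = 65536 ≡ 305 (mod 1517)
4^16 ≡ 305^2 = 93025 ≡ 488 (mod 1517)
4^32 ≡ 488^2 = 238144 ≡ 1492 (mod 1517)
4^64 ≡ 1492^2 = 2226064 ≡ 625 (mod 1517)
4^128 ≡ 625^2 = 390625 ≡ 756 (mod 1517)
4^256 ≡ 756^2 = 571536 ≡ 1144 (mod 1517)
4^512 ≡ 1144^2 = 1308736 ≡ 1082 (mod 1517)
4^1024 ≡ 1082^2 = 1170724 ≡ 1117 (mod 1517)
1516 = 1024 + 256 + 128 + 64 + 32 + 8 + 4 in binary powers of 2.
So 4^1516 ≡ 1117 · 1144 · 756 · 625 · 1492 · 305 · 256 ≡ 1144 (mod 1517).
Since 1144 ≠ 1, base 4 is a Fermat witness: 1517 is composite.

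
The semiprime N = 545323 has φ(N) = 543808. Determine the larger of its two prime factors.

φ(n) = (p−1)(q−1) = n − (p+q) + 1, so p + q = 545323 − 543808 + 1 = 1516.
p and q are the roots of t² − 1516t + 545323 = 0.
Discriminant: 1516² − 4·545323 = 2298256 − 2181292 = 116964; √116964 = 342.
q = (1516 − 342)/2 = 587, p = (1516 + 342)/2 = 929.
Check: 587 · 929 = 545323.

929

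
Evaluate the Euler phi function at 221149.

Factor: 221149 = 37 · 43 · 139.
φ(221149) = (37−1) · (43−1) · (139−1) = 36 · 42 · 138 = 208656.

208656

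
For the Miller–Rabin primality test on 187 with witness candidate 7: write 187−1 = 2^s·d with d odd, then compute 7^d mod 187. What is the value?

187 − 1 = 186 = 2^1 · 93, so d = 93.
7^1 ≡ 7 (mod 187)
7^2 ≡ 7^2 = 49 ≡ 49 (mod 187)
7^4 ≡ 49^2 = 2401 ≡ 157 (mod 187)
7^8 ≡ 157^2 = 24649 ≡ 152 (mod 187)
7^16 ≡ 152^2 = 23104 ≡ 103 (mod 187)
7^32 ≡ 103^2 = 10609 ≡ 137 (mod 187)
7^64 ≡ 137^2 = 18769 ≡ 69 (mod 187)
93 = 64 + 16 + 8 + 4 + 1 in binary powers of 2.
So 7^93 ≡ 69 · 103 · 152 · 157 · 7 ≡ 57 (mod 187).
Squaring chain: 57; never reaches −1, so base 7 is a Miller–Rabin witness that 187 is composite.

57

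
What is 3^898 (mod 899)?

3^1 ≡ 3 (mod 899)
3^2 ≡ 3^2 = 9 ≡ 9 (mod 899)
3^4 ≡ 9^2 = 81 ≡ 81 (mod 899)
3^8 ≡ 81^2 = 6561 ≡ 268 (mod 899)
3^16 ≡ 268^2 = 71824 ≡ 803 (mod 899)
3^32 ≡ 803^2 = 644809 ≡ 226 (mod 899)
3^64 ≡ 226^2 = 51076 ≡ 732 (mod 899)
3^128 ≡ 732^2 = 535824 ≡ 20 (mod 899)
3^256 ≡ 20^2 = 400 ≡ 400 (mod 899)
3^512 ≡ 400^2 = 160000 ≡ 877 (mod 899)
898 = 512 + 256 + 128 + 2 in binary powers of 2.
So 3^898 ≡ 877 · 400 · 20 · 9 ≡ 38 (mod 899).
Since 38 ≠ 1, base 3 is a Fermat witness: 899 is composite.

38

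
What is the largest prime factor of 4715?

4715 = 5 · 943
943 = 23 · 41
41 is prime.
So 4715 = 5 · 23 · 41; the largest prime factor is 41.

41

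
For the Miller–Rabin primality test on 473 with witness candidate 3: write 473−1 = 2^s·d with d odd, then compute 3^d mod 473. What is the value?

473 − 1 = 472 = 2^3 · 59, so d = 59.
3^1 ≡ 3 (mod 473)
3^2 ≡ 3^2 = 9 ≡ 9 (mod 473)
3^4 ≡ 9^2 = 81 ≡ 81 (mod 473)
3^8 ≡ 81^2 = 6561 ≡ 412 (mod 473)
3^16 ≡ 412^2 = 169744 ≡ 410 (mod 473)
3^32 ≡ 410^2 = 168100 ≡ 185 (mod 473)
59 = 32 + 16 + 8 + 2 + 1 in binary powers of 2.
So 3^59 ≡ 185 · 410 · 412 · 9 · 3 ≡ 26 (mod 473).
Squaring chain: 26 → 203 → 58; never reaches −1, so base 3 is a Miller–Rabin witness that 473 is composite.

26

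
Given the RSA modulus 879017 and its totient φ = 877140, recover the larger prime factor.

φ(n) = (p−1)(q−1) = n − (p+q) + 1, so p + q = 879017 − 877140 + 1 = 1878.
p and q are the roots of t² − 1878t + 879017 = 0.
Discriminant: 1878² − 4·879017 = 3526884 − 3516068 = 10816; √10816 = 104.
q = (1878 − 104)/2 = 887, p = (1878 + 104)/2 = 991.
Check: 887 · 991 = 879017.

991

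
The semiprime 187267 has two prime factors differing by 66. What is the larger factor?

467

Since p = q + 66, we have 187267 = q(q + 66), so q² + 66q − 187267 = 0.
Discriminant: 66² + 4·187267 = 4356 + 749068 = 753424; √753424 = 868.
q = (−66 + 868)/2 = 401, and p = q + 66 = 467.
Check: 401 · 467 = 187267.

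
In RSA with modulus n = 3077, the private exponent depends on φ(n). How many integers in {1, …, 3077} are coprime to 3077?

Factor: 3077 = 17 · 181.
φ(3077) = (17−1) · (181−1) = 16 · 180 = 2880.

2880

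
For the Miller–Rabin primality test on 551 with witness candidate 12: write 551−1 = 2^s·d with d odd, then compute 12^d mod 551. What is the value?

551 − 1 = 550 = 2^1 · 275, so d = 275.
12^1 ≡ 12 (mod 551)
12^2 ≡ 12^2 = 144 ≡ 144 (mod 551)
12^4 ≡ 144^2 = 20736 ≡ 349 (mod 551)
12^8 ≡ 349^2 = 121801 ≡ 30 (mod 551)
12^16 ≡ 30^2 = 900 ≡ 349 (mod 551)
12^32 ≡ 349^2 = 121801 ≡ 30 (mod 551)
12^64 ≡ 30^2 = 900 ≡ 349 (mod 551)
12^128 ≡ 349^2 = 121801 ≡ 30 (mod 551)
12^256 ≡ 30^2 = 900 ≡ 349 (mod 551)
275 = 256 + 16 + 2 + 1 in binary powers of 2.
So 12^275 ≡ 349 · 349 · 144 · 12 ≡ 46 (mod 551).
Squaring chain: 46; never reaches −1, so base 12 is a Miller–Rabin witness that 551 is composite.

46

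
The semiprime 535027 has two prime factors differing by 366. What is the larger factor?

937

Since p = q + 366, we have 535027 = q(q + 366), so q² + 366q − 535027 = 0.
Discriminant: 366² + 4·535027 = 133956 + 2140108 = 2274064; √2274064 = 1508.
q = (−366 + 1508)/2 = 571, and p = q + 366 = 937.
Check: 571 · 937 = 535027.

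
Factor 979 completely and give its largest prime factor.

979 = 11 · 89
89 is prime.
So 979 = 11 · 89; the largest prime factor is 89.

89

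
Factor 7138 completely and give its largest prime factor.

83

7138 = 2 · 3569
3569 = 43 · 83
83 is prime.
So 7138 = 2 · 43 · 83; the largest prime factor is 83.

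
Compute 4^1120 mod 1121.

1111

4^1 ≡ 4 (mod 1121)
4^2 ≡ 4^2 = 16 ≡ 16 (mod 1121)
4^4 ≡ 16^2 = 256 ≡ 256 (mod 1121)
4^8 ≡ 256^2 = 65536 ≡ 518 (mod 1121)
4^16 ≡ 518^2 = 268324 ≡ 405 (mod 1121)
4^32 ≡ 405^2 = 164025 ≡ 359 (mod 1121)
4^64 ≡ 359^2 = 128881 ≡ 1087 (mod 1121)
4^128 ≡ 1087^2 = 1181569 ≡ 35 (mod 1121)
4^256 ≡ 35^2 = 1225 ≡ 104 (mod 1121)
4^512 ≡ 104^2 = 10816 ≡ 727 (mod 1121)
4^1024 ≡ 727^2 = 528529 ≡ 538 (mod 1121)
1120 = 1024 + 64 + 32 in binary powers of 2.
So 4^1120 ≡ 538 · 1087 · 359 ≡ 1111 (mod 1121).
Since 1111 ≠ 1, base 4 is a Fermat witness: 1121 is composite.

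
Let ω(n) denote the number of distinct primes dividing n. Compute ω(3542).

3542 = 2 · 1771
1771 = 7 · 253
253 = 11 · 23
3542 = 2 · 7 · 11 · 23, which has 4 distinct prime factors.

4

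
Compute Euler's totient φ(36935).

Factor: 36935 = 5 · 83 · 89.
φ(36935) = (5−1) · (83−1) · (89−1) = 4 · 82 · 88 = 28864.

28864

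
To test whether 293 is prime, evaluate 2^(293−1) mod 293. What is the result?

2^1 ≡ 2 (mod 293)
2^2 ≡ 2^2 = 4 ≡ 4 (mod 293)
2^4 ≡ 4^2 = 16 ≡ 16 (mod 293)
2^8 ≡ 16^2 = 256 ≡ 256 (mod 293)
2^16 ≡ 256^2 = 65536 ≡ 197 (mod 293)
2^32 ≡ 197^2 = 38809 ≡ 133 (mod 293)
2^64 ≡ 133^2 = 17689 ≡ 109 (mod 293)
2^128 ≡ 109^2 = 11881 ≡ 161 (mod 293)
2^256 ≡ 161^2 = 25921 ≡ 137 (mod 293)
292 = 256 + 32 + 4 in binary powers of 2.
So 2^292 ≡ 137 · 133 · 16 ≡ 1 (mod 293).
Since the result is 1, base 2 gives no evidence that 293 is composite.

1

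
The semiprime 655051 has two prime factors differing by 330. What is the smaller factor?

Since p = q + 330, we have 655051 = q(q + 330), so q² + 330q − 655051 = 0.
Discriminant: 330² + 4·655051 = 108900 + 2620204 = 2729104; √2729104 = 1652.
q = (−330 + 1652)/2 = 661, and p = q + 330 = 991.
Check: 661 · 991 = 655051.

661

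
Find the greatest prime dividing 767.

767 = 13 · 59
59 is prime.
So 767 = 13 · 59; the largest prime factor is 59.

59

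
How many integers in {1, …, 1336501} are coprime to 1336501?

Factor: 1336501 = 53 · 151 · 167.
φ(1336501) = (53−1) · (151−1) · (167−1) = 52 · 150 · 166 = 1294800.

1294800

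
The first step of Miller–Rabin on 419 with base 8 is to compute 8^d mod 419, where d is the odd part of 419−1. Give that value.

419 − 1 = 418 = 2^1 · 209, so d = 209.
8^1 ≡ 8 (mod 419)
8^2 ≡ 8^2 = 64 ≡ 64 (mod 419)
8^4 ≡ 64^2 = 4096 ≡ 325 (mod 419)
8^8 ≡ 325^2 = 105625 ≡ 37 (mod 419)
8^16 ≡ 37^2 = 1369 ≡ 112 (mod 419)
8^32 ≡ 112^2 = 12544 ≡ 393 (mod 419)
8^64 ≡ 393^2 = 154449 ≡ 257 (mod 419)
8^128 ≡ 257^2 = 66049 ≡ 266 (mod 419)
209 = 128 + 64 + 16 + 1 in binary powers of 2.
So 8^209 ≡ 266 · 257 · 112 · 8 ≡ 418 (mod 419).
Since 8^d ≡ 418 (mod 419), base 8 does not prove 419 composite.

418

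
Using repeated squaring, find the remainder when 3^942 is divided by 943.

3^1 ≡ 3 (mod 943)
3^2 ≡ 3^2 = 9 ≡ 9 (mod 943)
3^4 ≡ 9^2 = 81 ≡ 81 (mod 943)
3^8 ≡ 81^2 = 6561 ≡ 903 (mod 943)
3^16 ≡ 903^2 = 815409 ≡ 657 (mod 943)
3^32 ≡ 657^2 = 431649 ≡ 698 (mod 943)
3^64 ≡ 698^2 = 487204 ≡ 616 (mod 943)
3^128 ≡ 616^2 = 379456 ≡ 370 (mod 943)
3^256 ≡ 370^2 = 136900 ≡ 165 (mod 943)
3^512 ≡ 165^2 = 27225 ≡ 821 (mod 943)
942 = 512 + 256 + 128 + 32 + 8 + 4 + 2 in binary powers of 2.
So 3^942 ≡ 821 · 165 · 370 · 698 · 903 · 81 · 9 ≡ 278 (mod 943).
Since 278 ≠ 1, base 3 is a Fermat witness: 943 is composite.

278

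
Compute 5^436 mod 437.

397

5^1 ≡ 5 (mod 437)
5^2 ≡ 5^2 = 25 ≡ 25 (mod 437)
5^4 ≡ 25^2 = 625 ≡ 188 (mod 437)
5^8 ≡ 188^2 = 35344 ≡ 384 (mod 437)
5^16 ≡ 384^2 = 147456 ≡ 187 (mod 437)
5^32 ≡ 187^2 = 34969 ≡ 9 (mod 437)
5^64 ≡ 9^2 = 81 ≡ 81 (mod 437)
5^128 ≡ 81^2 = 6561 ≡ 6 (mod 437)
5^256 ≡ 6^2 = 36 ≡ 36 (mod 437)
436 = 256 + 128 + 32 + 16 + 4 in binary powers of 2.
So 5^436 ≡ 36 · 6 · 9 · 187 · 188 ≡ 397 (mod 437).
Since 397 ≠ 1, base 5 is a Fermat witness: 437 is composite.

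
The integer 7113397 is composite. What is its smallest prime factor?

79

7113397 is odd.
Digit sum 31, not divisible by 3.
Ends in 7: not divisible by 5.
7: 7113397 = 7·1016199 + 4
11: 7113397 = 11·646672 + 5
13: 7113397 = 13·547184 + 5
17: 7113397 = 17·418435 + 2
19: 7113397 = 19·374389 + 6
23: 7113397 = 23·309278 + 3
29: 7113397 = 29·245289 + 16
31: 7113397 = 31·229464 + 13
37: 7113397 = 37·192253 + 36
41: 7113397 = 41·173497 + 20
43: 7113397 = 43·165427 + 36
47: 7113397 = 47·151348 + 41
53: 7113397 = 53·134215 + 2
59: 7113397 = 59·120566 + 3
61: 7113397 = 61·116613 + 4
67: 7113397 = 67·106170 + 7
71: 7113397 = 71·100188 + 49
73: 7113397 = 73·97443 + 58
79: 7113397 = 79·90043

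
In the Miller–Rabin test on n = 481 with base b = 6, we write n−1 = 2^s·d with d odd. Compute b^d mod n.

481 − 1 = 480 = 2^5 · 15, so d = 15.
6^1 ≡ 6 (mod 481)
6^2 ≡ 6^2 = 36 ≡ 36 (mod 481)
6^4 ≡ 36^2 = 1296 ≡ 334 (mod 481)
6^8 ≡ 334^2 = 111556 ≡ 445 (mod 481)
15 = 8 + 4 + 2 + 1 in binary powers of 2.
So 6^15 ≡ 445 · 334 · 36 · 6 ≡ 216 (mod 481).
Squaring chain: 216 → 480 → 1 → 1 → 1; reaches −1, so base 6 does not prove 481 composite.

216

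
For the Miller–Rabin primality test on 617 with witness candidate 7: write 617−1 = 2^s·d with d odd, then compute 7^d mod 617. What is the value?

617 − 1 = 616 = 2^3 · 77, so d = 77.
7^1 ≡ 7 (mod 617)
7^2 ≡ 7^2 = 49 ≡ 49 (mod 617)
7^4 ≡ 49^2 = 2401 ≡ 550 (mod 617)
7^8 ≡ 550^2 = 302500 ≡ 170 (mod 617)
7^16 ≡ 170^2 = 28900 ≡ 518 (mod 617)
7^32 ≡ 518^2 = 268324 ≡ 546 (mod 617)
7^64 ≡ 546^2 = 298116 ≡ 105 (mod 617)
77 = 64 + 8 + 4 + 1 in binary powers of 2.
So 7^77 ≡ 105 · 170 · 550 · 7 ≡ 423 (mod 617).
Squaring chain: 423 → 616 → 1; reaches −1, so base 7 does not prove 617 composite.

423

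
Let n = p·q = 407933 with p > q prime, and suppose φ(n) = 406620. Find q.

φ(n) = (p−1)(q−1) = n − (p+q) + 1, so p + q = 407933 − 406620 + 1 = 1314.
p and q are the roots of t² − 1314t + 407933 = 0.
Discriminant: 1314² − 4·407933 = 1726596 − 1631732 = 94864; √94864 = 308.
q = (1314 − 308)/2 = 503, p = (1314 + 308)/2 = 811.
Check: 503 · 811 = 407933.

503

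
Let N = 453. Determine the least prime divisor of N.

453 is odd.
Digit sum 12, divisible by 3.

3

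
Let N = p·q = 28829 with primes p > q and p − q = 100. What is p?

227

Since p = q + 100, we have 28829 = q(q + 100), so q² + 100q − 28829 = 0.
Discriminant: 100² + 4·28829 = 10000 + 115316 = 125316; √125316 = 354.
q = (−100 + 354)/2 = 127, and p = q + 100 = 227.
Check: 127 · 227 = 28829.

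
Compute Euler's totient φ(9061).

7680

Factor: 9061 = 13 · 17 · 41.
φ(9061) = (13−1) · (17−1) · (41−1) = 12 · 16 · 40 = 7680.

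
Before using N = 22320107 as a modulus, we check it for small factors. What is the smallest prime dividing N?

22320107 is odd.
Digit sum 17, not divisible by 3.
Ends in 7: not divisible by 5.
7: 22320107 = 7·3188586 + 5
11: 22320107 = 11·2029100 + 7
13: 22320107 = 13·1716931 + 4
17: 22320107 = 17·1312947 + 8
19: 22320107 = 19·1174742 + 9
23: 22320107 = 23·970439 + 10
29: 22320107 = 29·769658 + 25
31: 22320107 = 31·720003 + 14
37: 22320107 = 37·603246 + 5
41: 22320107 = 41·544392 + 35
43: 22320107 = 43·519072 + 11
47: 22320107 = 47·474895 + 42
53: 22320107 = 53·421134 + 5
59: 22320107 = 59·378306 + 53
61: 22320107 = 61·365903 + 24
67: 22320107 = 67·333135 + 62
71: 22320107 = 71·314367 + 50
73: 22320107 = 73·305754 + 65
79: 22320107 = 79·282533

79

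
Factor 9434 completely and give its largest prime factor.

9434 = 2 · 4717
4717 = 53 · 89
89 is prime.
So 9434 = 2 · 53 · 89; the largest prime factor is 89.

89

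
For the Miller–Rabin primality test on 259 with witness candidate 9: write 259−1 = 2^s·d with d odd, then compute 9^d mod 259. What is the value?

211

259 − 1 = 258 = 2^1 · 129, so d = 129.
9^1 ≡ 9 (mod 259)
9^2 ≡ 9^2 = 81 ≡ 81 (mod 259)
9^4 ≡ 81^2 = 6561 ≡ 86 (mod 259)
9^8 ≡ 86^2 = 7396 ≡ 144 (mod 259)
9^16 ≡ 144^2 = 20736 ≡ 16 (mod 259)
9^32 ≡ 16^2 = 256 ≡ 256 (mod 259)
9^64 ≡ 256^2 = 65536 ≡ 9 (mod 259)
9^128 ≡ 9^2 = 81 ≡ 81 (mod 259)
129 = 128 + 1 in binary powers of 2.
So 9^129 ≡ 81 · 9 ≡ 211 (mod 259).
Squaring chain: 211; never reaches −1, so base 9 is a Miller–Rabin witness that 259 is composite.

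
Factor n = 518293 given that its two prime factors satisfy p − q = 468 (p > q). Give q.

523

Since p = q + 468, we have 518293 = q(q + 468), so q² + 468q − 518293 = 0.
Discriminant: 468² + 4·518293 = 219024 + 2073172 = 2292196; √2292196 = 1514.
q = (−468 + 1514)/2 = 523, and p = q + 468 = 991.
Check: 523 · 991 = 518293.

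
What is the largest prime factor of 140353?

140353 = 19 · 7387
7387 = 83 · 89
89 is prime.
So 140353 = 19 · 83 · 89; the largest prime factor is 89.

89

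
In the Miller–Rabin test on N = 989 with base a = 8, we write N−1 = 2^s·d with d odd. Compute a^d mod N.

108

989 − 1 = 988 = 2^2 · 247, so d = 247.
8^1 ≡ 8 (mod 989)
8^2 ≡ 8^2 = 64 ≡ 64 (mod 989)
8^4 ≡ 64^2 = 4096 ≡ 140 (mod 989)
8^8 ≡ 140^2 = 19600 ≡ 809 (mod 989)
8^16 ≡ 809^2 = 654481 ≡ 752 (mod 989)
8^32 ≡ 752^2 = 565504 ≡ 785 (mod 989)
8^64 ≡ 785^2 = 616225 ≡ 78 (mod 989)
8^128 ≡ 78^2 = 6084 ≡ 150 (mod 989)
247 = 128 + 64 + 32 + 16 + 4 + 2 + 1 in binary powers of 2.
So 8^247 ≡ 150 · 78 · 785 · 752 · 140 · 64 · 8 ≡ 108 (mod 989).
Squaring chain: 108 → 785; never reaches −1, so base 8 is a Miller–Rabin witness that 989 is composite.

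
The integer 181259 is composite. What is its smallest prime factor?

13

181259 is odd.
Digit sum 26, not divisible by 3.
Ends in 9: not divisible by 5.
7: 181259 = 7·25894 + 1
11: 181259 = 11·16478 + 1
13: 181259 = 13·13943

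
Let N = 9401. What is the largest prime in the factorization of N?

9401 = 7 · 1343
1343 = 17 · 79
79 is prime.
So 9401 = 7 · 17 · 79; the largest prime factor is 79.

79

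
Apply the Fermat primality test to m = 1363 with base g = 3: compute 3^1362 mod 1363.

760

3^1 ≡ 3 (mod 1363)
3^2 ≡ 3^2 = 9 ≡ 9 (mod 1363)
3^4 ≡ 9^2 = 81 ≡ 81 (mod 1363)
3^8 ≡ 81^2 = 6561 ≡ 1109 (mod 1363)
3^16 ≡ 1109^2 = 1229881 ≡ 455 (mod 1363)
3^32 ≡ 455^2 = 207025 ≡ 1212 (mod 1363)
3^64 ≡ 1212^2 = 1468944 ≡ 993 (mod 1363)
3^128 ≡ 993^2 = 986049 ≡ 600 (mod 1363)
3^256 ≡ 600^2 = 360000 ≡ 168 (mod 1363)
3^512 ≡ 168^2 = 28224 ≡ 964 (mod 1363)
3^1024 ≡ 964^2 = 929296 ≡ 1093 (mod 1363)
1362 = 1024 + 256 + 64 + 16 + 2 in binary powers of 2.
So 3^1362 ≡ 1093 · 168 · 993 · 455 · 9 ≡ 760 (mod 1363).
Since 760 ≠ 1, base 3 is a Fermat witness: 1363 is composite.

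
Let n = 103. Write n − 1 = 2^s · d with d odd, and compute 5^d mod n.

103 − 1 = 102 = 2^1 · 51, so d = 51.
5^1 ≡ 5 (mod 103)
5^2 ≡ 5^2 = 25 ≡ 25 (mod 103)
5^4 ≡ 25^2 = 625 ≡ 7 (mod 103)
5^8 ≡ 7^2 = 49 ≡ 49 (mod 103)
5^16 ≡ 49^2 = 2401 ≡ 32 (mod 103)
5^32 ≡ 32^2 = 1024 ≡ 97 (mod 103)
51 = 32 + 16 + 2 + 1 in binary powers of 2.
So 5^51 ≡ 97 · 32 · 25 · 5 ≡ 102 (mod 103).
Since 5^d ≡ 102 (mod 103), base 5 does not prove 103 composite.

102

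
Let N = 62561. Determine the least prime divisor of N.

73

62561 is odd.
Digit sum 20, not divisible by 3.
Ends in 1: not divisible by 5.
7: 62561 = 7·8937 + 2
11: 62561 = 11·5687 + 4
13: 62561 = 13·4812 + 5
17: 62561 = 17·3680 + 1
19: 62561 = 19·3292 + 13
23: 62561 = 23·2720 + 1
29: 62561 = 29·2157 + 8
31: 62561 = 31·2018 + 3
37: 62561 = 37·1690 + 31
41: 62561 = 41·1525 + 36
43: 62561 = 43·1454 + 39
47: 62561 = 47·1331 + 4
53: 62561 = 53·1180 + 21
59: 62561 = 59·1060 + 21
61: 62561 = 61·1025 + 36
67: 62561 = 67·933 + 50
71: 62561 = 71·881 + 10
73: 62561 = 73·857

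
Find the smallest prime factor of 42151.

61

42151 is odd.
Digit sum 13, not divisible by 3.
Ends in 1: not divisible by 5.
7: 42151 = 7·6021 + 4
11: 42151 = 11·3831 + 10
13: 42151 = 13·3242 + 5
17: 42151 = 17·2479 + 8
19: 42151 = 19·2218 + 9
23: 42151 = 23·1832 + 15
29: 42151 = 29·1453 + 14
31: 42151 = 31·1359 + 22
37: 42151 = 37·1139 + 8
41: 42151 = 41·1028 + 3
43: 42151 = 43·980 + 11
47: 42151 = 47·896 + 39
53: 42151 = 53·795 + 16
59: 42151 = 59·714 + 25
61: 42151 = 61·691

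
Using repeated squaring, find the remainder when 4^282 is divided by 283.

1

4^1 ≡ 4 (mod 283)
4^2 ≡ 4^2 = 16 ≡ 16 (mod 283)
4^4 ≡ 16^2 = 256 ≡ 256 (mod 283)
4^8 ≡ 256^2 = 65536 ≡ 163 (mod 283)
4^16 ≡ 163^2 = 26569 ≡ 250 (mod 283)
4^32 ≡ 250^2 = 62500 ≡ 240 (mod 283)
4^64 ≡ 240^2 = 57600 ≡ 151 (mod 283)
4^128 ≡ 151^2 = 22801 ≡ 161 (mod 283)
4^256 ≡ 161^2 = 25921 ≡ 168 (mod 283)
282 = 256 + 16 + 8 + 2 in binary powers of 2.
So 4^282 ≡ 168 · 250 · 163 · 16 ≡ 1 (mod 283).
Since the result is 1, base 4 gives no evidence that 283 is composite.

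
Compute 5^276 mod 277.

1

5^1 ≡ 5 (mod 277)
5^2 ≡ 5^2 = 25 ≡ 25 (mod 277)
5^4 ≡ 25^2 = 625 ≡ 71 (mod 277)
5^8 ≡ 71^2 = 5041 ≡ 55 (mod 277)
5^16 ≡ 55^2 = 3025 ≡ 255 (mod 277)
5^32 ≡ 255^2 = 65025 ≡ 207 (mod 277)
5^64 ≡ 207^2 = 42849 ≡ 191 (mod 277)
5^128 ≡ 191^2 = 36481 ≡ 194 (mod 277)
5^256 ≡ 194^2 = 37636 ≡ 241 (mod 277)
276 = 256 + 16 + 4 in binary powers of 2.
So 5^276 ≡ 241 · 255 · 71 ≡ 1 (mod 277).
Since the result is 1, base 5 gives no evidence that 277 is composite.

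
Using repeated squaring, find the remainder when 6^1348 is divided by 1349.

161

6^1 ≡ 6 (mod 1349)
6^2 ≡ 6^2 = 36 ≡ 36 (mod 1349)
6^4 ≡ 36^2 = 1296 ≡ 1296 (mod 1349)
6^8 ≡ 1296^2 = 1679616 ≡ 111 (mod 1349)
6^16 ≡ 111^2 = 12321 ≡ 180 (mod 1349)
6^32 ≡ 180^2 = 32400 ≡ 24 (mod 1349)
6^64 ≡ 24^2 = 576 ≡ 576 (mod 1349)
6^128 ≡ 576^2 = 331776 ≡ 1271 (mod 1349)
6^256 ≡ 1271^2 = 1615441 ≡ 688 (mod 1349)
6^512 ≡ 688^2 = 473344 ≡ 1194 (mod 1349)
6^1024 ≡ 1194^2 = 1425636 ≡ 1092 (mod 1349)
1348 = 1024 + 256 + 64 + 4 in binary powers of 2.
So 6^1348 ≡ 1092 · 688 · 576 · 1296 ≡ 161 (mod 1349).
Since 161 ≠ 1, base 6 is a Fermat witness: 1349 is composite.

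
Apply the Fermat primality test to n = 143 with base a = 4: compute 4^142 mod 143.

4^1 ≡ 4 (mod 143)
4^2 ≡ 4^2 = 16 ≡ 16 (mod 143)
4^4 ≡ 16^2 = 256 ≡ 113 (mod 143)
4^8 ≡ 113^2 = 12769 ≡ 42 (mod 143)
4^16 ≡ 42^2 = 1764 ≡ 48 (mod 143)
4^32 ≡ 48^2 = 2304 ≡ 16 (mod 143)
4^64 ≡ 16^2 = 256 ≡ 113 (mod 143)
4^128 ≡ 113^2 = 12769 ≡ 42 (mod 143)
142 = 128 + 8 + 4 + 2 in binary powers of 2.
So 4^142 ≡ 42 · 42 · 113 · 16 ≡ 126 (mod 143).
Since 126 ≠ 1, base 4 is a Fermat witness: 143 is composite.

126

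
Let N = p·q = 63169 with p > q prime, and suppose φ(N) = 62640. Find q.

181

φ(n) = (p−1)(q−1) = n − (p+q) + 1, so p + q = 63169 − 62640 + 1 = 530.
p and q are the roots of t² − 530t + 63169 = 0.
Discriminant: 530² − 4·63169 = 280900 − 252676 = 28224; √28224 = 168.
q = (530 − 168)/2 = 181, p = (530 + 168)/2 = 349.
Check: 181 · 349 = 63169.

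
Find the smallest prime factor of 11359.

37

11359 is odd.
Digit sum 19, not divisible by 3.
Ends in 9: not divisible by 5.
7: 11359 = 7·1622 + 5
11: 11359 = 11·1032 + 7
13: 11359 = 13·873 + 10
17: 11359 = 17·668 + 3
19: 11359 = 19·597 + 16
23: 11359 = 23·493 + 20
29: 11359 = 29·391 + 20
31: 11359 = 31·366 + 13
37: 11359 = 37·307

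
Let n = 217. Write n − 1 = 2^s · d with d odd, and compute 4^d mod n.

78

217 − 1 = 216 = 2^3 · 27, so d = 27.
4^1 ≡ 4 (mod 217)
4^2 ≡ 4^2 = 16 ≡ 16 (mod 217)
4^4 ≡ 16^2 = 256 ≡ 39 (mod 217)
4^8 ≡ 39^2 = 1521 ≡ 2 (mod 217)
4^16 ≡ 2^2 = 4 ≡ 4 (mod 217)
27 = 16 + 8 + 2 + 1 in binary powers of 2.
So 4^27 ≡ 4 · 2 · 16 · 4 ≡ 78 (mod 217).
Squaring chain: 78 → 8 → 64; never reaches −1, so base 4 is a Miller–Rabin witness that 217 is composite.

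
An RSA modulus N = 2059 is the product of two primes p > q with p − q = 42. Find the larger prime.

Since p = q + 42, we have 2059 = q(q + 42), so q² + 42q − 2059 = 0.
Discriminant: 42² + 4·2059 = 1764 + 8236 = 10000; √10000 = 100.
q = (−42 + 100)/2 = 29, and p = q + 42 = 71.
Check: 29 · 71 = 2059.

71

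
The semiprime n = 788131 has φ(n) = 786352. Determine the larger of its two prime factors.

953

φ(n) = (p−1)(q−1) = n − (p+q) + 1, so p + q = 788131 − 786352 + 1 = 1780.
p and q are the roots of t² − 1780t + 788131 = 0.
Discriminant: 1780² − 4·788131 = 3168400 − 3152524 = 15876; √15876 = 126.
q = (1780 − 126)/2 = 827, p = (1780 + 126)/2 = 953.
Check: 827 · 953 = 788131.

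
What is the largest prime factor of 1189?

1189 = 29 · 41
41 is prime.
So 1189 = 29 · 41; the largest prime factor is 41.

41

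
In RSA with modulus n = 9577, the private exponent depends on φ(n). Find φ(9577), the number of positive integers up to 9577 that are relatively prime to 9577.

Factor: 9577 = 61 · 157.
φ(9577) = (61−1) · (157−1) = 60 · 156 = 9360.

9360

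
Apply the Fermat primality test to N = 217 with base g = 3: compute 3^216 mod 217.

3^1 ≡ 3 (mod 217)
3^2 ≡ 3^2 = 9 ≡ 9 (mod 217)
3^4 ≡ 9^2 = 81 ≡ 81 (mod 217)
3^8 ≡ 81^2 = 6561 ≡ 51 (mod 217)
3^16 ≡ 51^2 = 2601 ≡ 214 (mod 217)
3^32 ≡ 214^2 = 45796 ≡ 9 (mod 217)
3^64 ≡ 9^2 = 81 ≡ 81 (mod 217)
3^128 ≡ 81^2 = 6561 ≡ 51 (mod 217)
216 = 128 + 64 + 16 + 8 in binary powers of 2.
So 3^216 ≡ 51 · 81 · 214 · 51 ≡ 78 (mod 217).
Since 78 ≠ 1, base 3 is a Fermat witness: 217 is composite.

78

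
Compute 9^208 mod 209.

9^1 ≡ 9 (mod 209)
9^2 ≡ 9^2 = 81 ≡ 81 (mod 209)
9^4 ≡ 81^2 = 6561 ≡ 82 (mod 209)
9^8 ≡ 82^2 = 6724 ≡ 36 (mod 209)
9^16 ≡ 36^2 = 1296 ≡ 42 (mod 209)
9^32 ≡ 42^2 = 1764 ≡ 92 (mod 209)
9^64 ≡ 92^2 = 8464 ≡ 104 (mod 209)
9^128 ≡ 104^2 = 10816 ≡ 157 (mod 209)
208 = 128 + 64 + 16 in binary powers of 2.
So 9^208 ≡ 157 · 104 · 42 ≡ 47 (mod 209).
Since 47 ≠ 1, base 9 is a Fermat witness: 209 is composite.

47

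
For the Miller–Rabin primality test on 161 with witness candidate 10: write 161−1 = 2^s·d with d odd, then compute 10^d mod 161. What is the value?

19

161 − 1 = 160 = 2^5 · 5, so d = 5.
10^1 ≡ 10 (mod 161)
10^2 ≡ 10^2 = 100 ≡ 100 (mod 161)
10^4 ≡ 100^2 = 10000 ≡ 18 (mod 161)
5 = 4 + 1 in binary powers of 2.
So 10^5 ≡ 18 · 10 ≡ 19 (mod 161).
Squaring chain: 19 → 39 → 72 → 32 → 58; never reaches −1, so base 10 is a Miller–Rabin witness that 161 is composite.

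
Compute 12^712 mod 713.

12^1 ≡ 12 (mod 713)
12^2 ≡ 12^2 = 144 ≡ 144 (mod 713)
12^4 ≡ 144^2 = 20736 ≡ 59 (mod 713)
12^8 ≡ 59^2 = 3481 ≡ 629 (mod 713)
12^16 ≡ 629^2 = 395641 ≡ 639 (mod 713)
12^32 ≡ 639^2 = 408321 ≡ 485 (mod 713)
12^64 ≡ 485^2 = 235225 ≡ 648 (mod 713)
12^128 ≡ 648^2 = 419904 ≡ 660 (mod 713)
12^256 ≡ 660^2 = 435600 ≡ 670 (mod 713)
12^512 ≡ 670^2 = 448900 ≡ 423 (mod 713)
712 = 512 + 128 + 64 + 8 in binary powers of 2.
So 12^712 ≡ 423 · 660 · 648 · 629 ≡ 100 (mod 713).
Since 100 ≠ 1, base 12 is a Fermat witness: 713 is composite.

100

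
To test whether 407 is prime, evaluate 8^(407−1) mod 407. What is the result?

344

8^1 ≡ 8 (mod 407)
8^2 ≡ 8^2 = 64 ≡ 64 (mod 407)
8^4 ≡ 64^2 = 4096 ≡ 26 (mod 407)
8^8 ≡ 26^2 = 676 ≡ 269 (mod 407)
8^16 ≡ 269^2 = 72361 ≡ 322 (mod 407)
8^32 ≡ 322^2 = 103684 ≡ 306 (mod 407)
8^64 ≡ 306^2 = 93636 ≡ 26 (mod 407)
8^128 ≡ 26^2 = 676 ≡ 269 (mod 407)
8^256 ≡ 269^2 = 72361 ≡ 322 (mod 407)
406 = 256 + 128 + 16 + 4 + 2 in binary powers of 2.
So 8^406 ≡ 322 · 269 · 322 · 26 · 64 ≡ 344 (mod 407).
Since 344 ≠ 1, base 8 is a Fermat witness: 407 is composite.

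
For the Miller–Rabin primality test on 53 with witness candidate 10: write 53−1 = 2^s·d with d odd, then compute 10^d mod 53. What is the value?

53 − 1 = 52 = 2^2 · 13, so d = 13.
10^1 ≡ 10 (mod 53)
10^2 ≡ 10^2 = 100 ≡ 47 (mod 53)
10^4 ≡ 47^2 = 2209 ≡ 36 (mod 53)
10^8 ≡ 36^2 = 1296 ≡ 24 (mod 53)
13 = 8 + 4 + 1 in binary powers of 2.
So 10^13 ≡ 24 · 36 · 10 ≡ 1 (mod 53).
Since 10^d ≡ 1 (mod 53), base 10 does not prove 53 composite.

1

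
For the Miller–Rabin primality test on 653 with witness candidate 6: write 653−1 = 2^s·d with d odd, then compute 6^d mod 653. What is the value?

653 − 1 = 652 = 2^2 · 163, so d = 163.
6^1 ≡ 6 (mod 653)
6^2 ≡ 6^2 = 36 ≡ 36 (mod 653)
6^4 ≡ 36^2 = 1296 ≡ 643 (mod 653)
6^8 ≡ 643^2 = 413449 ≡ 100 (mod 653)
6^16 ≡ 100^2 = 10000 ≡ 205 (mod 653)
6^32 ≡ 205^2 = 42025 ≡ 233 (mod 653)
6^64 ≡ 233^2 = 54289 ≡ 90 (mod 653)
6^128 ≡ 90^2 = 8100 ≡ 264 (mod 653)
163 = 128 + 32 + 2 + 1 in binary powers of 2.
So 6^163 ≡ 264 · 233 · 36 · 6 ≡ 1 (mod 653).
Since 6^d ≡ 1 (mod 653), base 6 does not prove 653 composite.

1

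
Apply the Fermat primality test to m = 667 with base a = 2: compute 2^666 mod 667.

179

2^1 ≡ 2 (mod 667)
2^2 ≡ 2^2 = 4 ≡ 4 (mod 667)
2^4 ≡ 4^2 = 16 ≡ 16 (mod 667)
2^8 ≡ 16^2 = 256 ≡ 256 (mod 667)
2^16 ≡ 256^2 = 65536 ≡ 170 (mod 667)
2^32 ≡ 170^2 = 28900 ≡ 219 (mod 667)
2^64 ≡ 219^2 = 47961 ≡ 604 (mod 667)
2^128 ≡ 604^2 = 364816 ≡ 634 (mod 667)
2^256 ≡ 634^2 = 401956 ≡ 422 (mod 667)
2^512 ≡ 422^2 = 178084 ≡ 662 (mod 667)
666 = 512 + 128 + 16 + 8 + 2 in binary powers of 2.
So 2^666 ≡ 662 · 634 · 170 · 256 · 4 ≡ 179 (mod 667).
Since 179 ≠ 1, base 2 is a Fermat witness: 667 is composite.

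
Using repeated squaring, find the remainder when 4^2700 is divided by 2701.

4^1 ≡ 4 (mod 2701)
4^2 ≡ 4^2 = 16 ≡ 16 (mod 2701)
4^4 ≡ 16^2 = 256 ≡ 256 (mod 2701)
4^8 ≡ 256^2 = 65536 ≡ 712 (mod 2701)
4^16 ≡ 712^2 = 506944 ≡ 1857 (mod 2701)
4^32 ≡ 1857^2 = 3448449 ≡ 1973 (mod 2701)
4^64 ≡ 1973^2 = 3892729 ≡ 588 (mod 2701)
4^128 ≡ 588^2 = 345744 ≡ 16 (mod 2701)
4^256 ≡ 16^2 = 256 ≡ 256 (mod 2701)
4^512 ≡ 256^2 = 65536 ≡ 712 (mod 2701)
4^1024 ≡ 712^2 = 506944 ≡ 1857 (mod 2701)
4^2048 ≡ 1857^2 = 3448449 ≡ 1973 (mod 2701)
2700 = 2048 + 512 + 128 + 8 + 4 in binary powers of 2.
So 4^2700 ≡ 1973 · 712 · 16 · 712 · 256 ≡ 1 (mod 2701).
Since the result is 1, base 4 gives no evidence that 2701 is composite.

1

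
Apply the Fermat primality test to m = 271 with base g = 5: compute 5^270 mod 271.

5^1 ≡ 5 (mod 271)
5^2 ≡ 5^2 = 25 ≡ 25 (mod 271)
5^4 ≡ 25^2 = 625 ≡ 83 (mod 271)
5^8 ≡ 83^2 = 6889 ≡ 114 (mod 271)
5^16 ≡ 114^2 = 12996 ≡ 259 (mod 271)
5^32 ≡ 259^2 = 67081 ≡ 144 (mod 271)
5^64 ≡ 144^2 = 20736 ≡ 140 (mod 271)
5^128 ≡ 140^2 = 19600 ≡ 88 (mod 271)
5^256 ≡ 88^2 = 7744 ≡ 156 (mod 271)
270 = 256 + 8 + 4 + 2 in binary powers of 2.
So 5^270 ≡ 156 · 114 · 83 · 25 ≡ 1 (mod 271).
Since the result is 1, base 5 gives no evidence that 271 is composite.

1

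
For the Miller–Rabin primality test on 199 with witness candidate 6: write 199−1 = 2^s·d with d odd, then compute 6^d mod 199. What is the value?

199 − 1 = 198 = 2^1 · 99, so d = 99.
6^1 ≡ 6 (mod 199)
6^2 ≡ 6^2 = 36 ≡ 36 (mod 199)
6^4 ≡ 36^2 = 1296 ≡ 102 (mod 199)
6^8 ≡ 102^2 = 10404 ≡ 56 (mod 199)
6^16 ≡ 56^2 = 3136 ≡ 151 (mod 199)
6^32 ≡ 151^2 = 22801 ≡ 115 (mod 199)
6^64 ≡ 115^2 = 13225 ≡ 91 (mod 199)
99 = 64 + 32 + 2 + 1 in binary powers of 2.
So 6^99 ≡ 91 · 115 · 36 · 6 ≡ 198 (mod 199).
Since 6^d ≡ 198 (mod 199), base 6 does not prove 199 composite.

198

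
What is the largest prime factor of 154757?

154757 = 43 · 3599
3599 = 59 · 61
61 is prime.
So 154757 = 43 · 59 · 61; the largest prime factor is 61.

61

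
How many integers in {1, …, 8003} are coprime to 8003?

Factor: 8003 = 53 · 151.
φ(8003) = (53−1) · (151−1) = 52 · 150 = 7800.

7800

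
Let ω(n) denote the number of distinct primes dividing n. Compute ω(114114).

114114 = 2 · 57057
57057 = 3 · 19019
19019 = 7 · 2717
2717 = 11 · 247
247 = 13 · 19
114114 = 2 · 3 · 7 · 11 · 13 · 19, which has 6 distinct prime factors.

6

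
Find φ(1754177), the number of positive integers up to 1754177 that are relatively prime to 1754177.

1704960

Factor: 1754177 = 61 · 149 · 193.
φ(1754177) = (61−1) · (149−1) · (193−1) = 60 · 148 · 192 = 1704960.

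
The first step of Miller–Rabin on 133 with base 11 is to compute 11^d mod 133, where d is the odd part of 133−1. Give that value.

133 − 1 = 132 = 2^2 · 33, so d = 33.
11^1 ≡ 11 (mod 133)
11^2 ≡ 11^2 = 121 ≡ 121 (mod 133)
11^4 ≡ 121^2 = 14641 ≡ 11 (mod 133)
11^8 ≡ 11^2 = 121 ≡ 121 (mod 133)
11^16 ≡ 121^2 = 14641 ≡ 11 (mod 133)
11^32 ≡ 11^2 = 121 ≡ 121 (mod 133)
33 = 32 + 1 in binary powers of 2.
So 11^33 ≡ 121 · 11 ≡ 1 (mod 133).
Since 11^d ≡ 1 (mod 133), base 11 does not prove 133 composite.

1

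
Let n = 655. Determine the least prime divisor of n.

655 is odd.
Digit sum 16, not divisible by 3.
Ends in 5: divisible by 5.

5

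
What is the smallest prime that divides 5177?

5177 is odd.
Digit sum 20, not divisible by 3.
Ends in 7: not divisible by 5.
7: 5177 = 7·739 + 4
11: 5177 = 11·470 + 7
13: 5177 = 13·398 + 3
17: 5177 = 17·304 + 9
19: 5177 = 19·272 + 9
23: 5177 = 23·225 + 2
29: 5177 = 29·178 + 15
31: 5177 = 31·167

31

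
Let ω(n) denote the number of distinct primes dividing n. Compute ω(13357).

2

13357 = 19^2 · 37
13357 = 19^2 · 37, which has 2 distinct prime factors.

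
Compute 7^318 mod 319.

53

7^1 ≡ 7 (mod 319)
7^2 ≡ 7^2 = 49 ≡ 49 (mod 319)
7^4 ≡ 49^2 = 2401 ≡ 168 (mod 319)
7^8 ≡ 168^2 = 28224 ≡ 152 (mod 319)
7^16 ≡ 152^2 = 23104 ≡ 136 (mod 319)
7^32 ≡ 136^2 = 18496 ≡ 313 (mod 319)
7^64 ≡ 313^2 = 97969 ≡ 36 (mod 319)
7^128 ≡ 36^2 = 1296 ≡ 20 (mod 319)
7^256 ≡ 20^2 = 400 ≡ 81 (mod 319)
318 = 256 + 32 + 16 + 8 + 4 + 2 in binary powers of 2.
So 7^318 ≡ 81 · 313 · 136 · 152 · 168 · 49 ≡ 53 (mod 319).
Since 53 ≠ 1, base 7 is a Fermat witness: 319 is composite.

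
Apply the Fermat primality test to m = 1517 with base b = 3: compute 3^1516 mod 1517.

3^1 ≡ 3 (mod 1517)
3^2 ≡ 3^2 = 9 ≡ 9 (mod 1517)
3^4 ≡ 9^2 = 81 ≡ 81 (mod 1517)
3^8 ≡ 81^2 = 6561 ≡ 493 (mod 1517)
3^16 ≡ 493^2 = 243049 ≡ 329 (mod 1517)
3^32 ≡ 329^2 = 108241 ≡ 534 (mod 1517)
3^64 ≡ 534^2 = 285156 ≡ 1477 (mod 1517)
3^128 ≡ 1477^2 = 2181529 ≡ 83 (mod 1517)
3^256 ≡ 83^2 = 6889 ≡ 821 (mod 1517)
3^512 ≡ 821^2 = 674041 ≡ 493 (mod 1517)
3^1024 ≡ 493^2 = 243049 ≡ 329 (mod 1517)
1516 = 1024 + 256 + 128 + 64 + 32 + 8 + 4 in binary powers of 2.
So 3^1516 ≡ 329 · 821 · 83 · 1477 · 534 · 493 · 81 ≡ 81 (mod 1517).
Since 81 ≠ 1, base 3 is a Fermat witness: 1517 is composite.

81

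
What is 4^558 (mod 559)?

4^1 ≡ 4 (mod 559)
4^2 ≡ 4^2 = 16 ≡ 16 (mod 559)
4^4 ≡ 16^2 = 256 ≡ 256 (mod 559)
4^8 ≡ 256^2 = 65536 ≡ 133 (mod 559)
4^16 ≡ 133^2 = 17689 ≡ 360 (mod 559)
4^32 ≡ 360^2 = 129600 ≡ 471 (mod 559)
4^64 ≡ 471^2 = 221841 ≡ 477 (mod 559)
4^128 ≡ 477^2 = 227529 ≡ 16 (mod 559)
4^256 ≡ 16^2 = 256 ≡ 256 (mod 559)
4^512 ≡ 256^2 = 65536 ≡ 133 (mod 559)
558 = 512 + 32 + 8 + 4 + 2 in binary powers of 2.
So 4^558 ≡ 133 · 471 · 133 · 256 · 16 ≡ 508 (mod 559).
Since 508 ≠ 1, base 4 is a Fermat witness: 559 is composite.

508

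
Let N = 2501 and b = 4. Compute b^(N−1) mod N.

4^1 ≡ 4 (mod 2501)
4^2 ≡ 4^2 = 16 ≡ 16 (mod 2501)
4^4 ≡ 16^2 = 256 ≡ 256 (mod 2501)
4^8 ≡ 256^2 = 65536 ≡ 510 (mod 2501)
4^16 ≡ 510^2 = 260100 ≡ 2497 (mod 2501)
4^32 ≡ 2497^2 = 6235009 ≡ 16 (mod 2501)
4^64 ≡ 16^2 = 256 ≡ 256 (mod 2501)
4^128 ≡ 256^2 = 65536 ≡ 510 (mod 2501)
4^256 ≡ 510^2 = 260100 ≡ 2497 (mod 2501)
4^512 ≡ 2497^2 = 6235009 ≡ 16 (mod 2501)
4^1024 ≡ 16^2 = 256 ≡ 256 (mod 2501)
4^2048 ≡ 256^2 = 65536 ≡ 510 (mod 2501)
2500 = 2048 + 256 + 128 + 64 + 4 in binary powers of 2.
So 4^2500 ≡ 510 · 2497 · 510 · 256 · 256 ≡ 657 (mod 2501).
Since 657 ≠ 1, base 4 is a Fermat witness: 2501 is composite.

657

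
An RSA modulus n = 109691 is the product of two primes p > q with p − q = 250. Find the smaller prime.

Since p = q + 250, we have 109691 = q(q + 250), so q² + 250q − 109691 = 0.
Discriminant: 250² + 4·109691 = 62500 + 438764 = 501264; √501264 = 708.
q = (−250 + 708)/2 = 229, and p = q + 250 = 479.
Check: 229 · 479 = 109691.

229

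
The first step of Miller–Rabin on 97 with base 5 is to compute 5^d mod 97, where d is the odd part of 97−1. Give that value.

28

97 − 1 = 96 = 2^5 · 3, so d = 3.
5^1 ≡ 5 (mod 97)
5^2 ≡ 5^2 = 25 ≡ 25 (mod 97)
3 = 2 + 1 in binary powers of 2.
So 5^3 ≡ 25 · 5 ≡ 28 (mod 97).
Squaring chain: 28 → 8 → 64 → 22 → 96; reaches −1, so base 5 does not prove 97 composite.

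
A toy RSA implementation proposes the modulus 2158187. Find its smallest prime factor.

2158187 is odd.
Digit sum 32, not divisible by 3.
Ends in 7: not divisible by 5.
7: 2158187 = 7·308312 + 3
11: 2158187 = 11·196198 + 9
13: 2158187 = 13·166014 + 5
17: 2158187 = 17·126952 + 3
19: 2158187 = 19·113588 + 15
23: 2158187 = 23·93834 + 5
29: 2158187 = 29·74420 + 7
31: 2158187 = 31·69618 + 29
37: 2158187 = 37·58329 + 14
41: 2158187 = 41·52638 + 29
43: 2158187 = 43·50190 + 17
47: 2158187 = 47·45918 + 41
53: 2158187 = 53·40720 + 27
59: 2158187 = 59·36579 + 26
61: 2158187 = 61·35380 + 7
67: 2158187 = 67·32211 + 50
71: 2158187 = 71·30397

71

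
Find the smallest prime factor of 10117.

67

10117 is odd.
Digit sum 10, not divisible by 3.
Ends in 7: not divisible by 5.
7: 10117 = 7·1445 + 2
11: 10117 = 11·919 + 8
13: 10117 = 13·778 + 3
17: 10117 = 17·595 + 2
19: 10117 = 19·532 + 9
23: 10117 = 23·439 + 20
29: 10117 = 29·348 + 25
31: 10117 = 31·326 + 11
37: 10117 = 37·273 + 16
41: 10117 = 41·246 + 31
43: 10117 = 43·235 + 12
47: 10117 = 47·215 + 12
53: 10117 = 53·190 + 47
59: 10117 = 59·171 + 28
61: 10117 = 61·165 + 52
67: 10117 = 67·151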